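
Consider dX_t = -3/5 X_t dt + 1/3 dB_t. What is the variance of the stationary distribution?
lim Var(X_t) = 5/54

The OU SDE dX = -theta X dt + sigma dB admits the integrating factor exp(theta t): d(exp(theta t) X_t) = sigma exp(theta t) dB_t. Integrating from 0 to t gives X_t = x_0 * exp(-theta t) + sigma * int_0^t exp(-theta (t-s)) dB_s for any initial x_0. The Itô integral has variance (by the Itô isometry) sigma^2 * int_0^t exp(-2 theta (t - s)) ds = sigma^2 * (1 - exp(-2 theta t)) / (2 theta), independent of x_0.
With theta = 3/5, sigma = 1/3:
  Var(X_t) = (1/3)^2 * (1 - exp(-2*3/5 t)) / (2 * 3/5) = 5/54 - 5*exp(-6*t/5)/54.
As t -> infinity, exp(-2*3/5 t) -> 0, so the stationary variance is sigma^2 / (2 theta) = 5/54.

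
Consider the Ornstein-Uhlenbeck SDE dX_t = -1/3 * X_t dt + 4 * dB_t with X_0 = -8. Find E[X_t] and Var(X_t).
E[X_t] = -8*exp(-t/3); Var(X_t) = 24 - 24*exp(-2*t/3)

The OU SDE dX = -theta X dt + sigma dB admits the integrating factor exp(theta t): d(exp(theta t) X_t) = sigma exp(theta t) dB_t. Integrating from 0 to t:
  X_t = x_0 * exp(-theta t) + sigma * int_0^t exp(-theta (t-s)) dB_s.
The Itô integral has mean 0 and (by the Itô isometry) variance sigma^2 * int_0^t exp(-2 theta (t - s)) ds = sigma^2 * (1 - exp(-2 theta t)) / (2 theta).
With theta = 1/3, sigma = 4, x_0 = -8:
  E[X_t] = -8 * exp(-1/3 t) = -8*exp(-t/3)
  Var(X_t) = (4)^2 * (1 - exp(-2*1/3 t)) / (2 * 1/3) = 24 - 24*exp(-2*t/3).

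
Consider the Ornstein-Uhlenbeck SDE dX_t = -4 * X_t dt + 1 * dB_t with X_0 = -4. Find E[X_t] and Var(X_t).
E[X_t] = -4*exp(-4*t); Var(X_t) = 1/8 - exp(-8*t)/8

The OU SDE dX = -theta X dt + sigma dB admits the integrating factor exp(theta t): d(exp(theta t) X_t) = sigma exp(theta t) dB_t. Integrating from 0 to t:
  X_t = x_0 * exp(-theta t) + sigma * int_0^t exp(-theta (t-s)) dB_s.
The Itô integral has mean 0 and (by the Itô isometry) variance sigma^2 * int_0^t exp(-2 theta (t - s)) ds = sigma^2 * (1 - exp(-2 theta t)) / (2 theta).
With theta = 4, sigma = 1, x_0 = -4:
  E[X_t] = -4 * exp(-4 t) = -4*exp(-4*t)
  Var(X_t) = (1)^2 * (1 - exp(-2*4 t)) / (2 * 4) = 1/8 - exp(-8*t)/8.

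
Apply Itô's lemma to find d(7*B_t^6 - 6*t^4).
d(7*B_t^6 - 6*t^4) = (105*B_t^4 - 24*t^3) dt + (42*B_t^5) dB_t

Itô's formula for f(t, x): d f(t, B_t) = (f_t + (1/2) f_xx) dt + f_x dB_t. Compute partials of f(t, x) = -6*t^4 + 7*x^6:
  f_t(t,x)  = -24*t^3
  f_x(t,x)  = 42*x^5
  f_xx(t,x) = 210*x^4
Assemble drift = f_t + (1/2) f_xx = -24*t^3 + 105*x^4 and diffusion = f_x = 42*x^5. Substituting x = B_t:
  d(7*B_t^6 - 6*t^4) = (105*B_t^4 - 24*t^3) dt + (42*B_t^5) dB_t.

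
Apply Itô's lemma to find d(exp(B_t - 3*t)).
d(exp(B_t - 3*t)) = (-5*exp(B_t - 3*t)/2) dt + (exp(B_t - 3*t)) dB_t

Itô's formula for f(t, x): d f(t, B_t) = (f_t + (1/2) f_xx) dt + f_x dB_t. Compute partials of f(t, x) = exp(-3*t + x):
  f_t(t,x)  = -3*exp(-3*t + x)
  f_x(t,x)  = exp(-3*t + x)
  f_xx(t,x) = exp(-3*t + x)
Assemble drift = f_t + (1/2) f_xx = -5*exp(-3*t + x)/2 and diffusion = f_x = exp(-3*t + x). Substituting x = B_t:
  d(exp(B_t - 3*t)) = (-5*exp(B_t - 3*t)/2) dt + (exp(B_t - 3*t)) dB_t.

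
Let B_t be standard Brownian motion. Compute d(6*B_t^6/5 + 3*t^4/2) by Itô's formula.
d(6*B_t^6/5 + 3*t^4/2) = (18*B_t^4 + 6*t^3) dt + (36*B_t^5/5) dB_t

Itô's formula for f(t, x): d f(t, B_t) = (f_t + (1/2) f_xx) dt + f_x dB_t. Compute partials of f(t, x) = 3*t^4/2 + 6*x^6/5:
  f_t(t,x)  = 6*t^3
  f_x(t,x)  = 36*x^5/5
  f_xx(t,x) = 36*x^4
Assemble drift = f_t + (1/2) f_xx = 6*t^3 + 18*x^4 and diffusion = f_x = 36*x^5/5. Substituting x = B_t:
  d(6*B_t^6/5 + 3*t^4/2) = (18*B_t^4 + 6*t^3) dt + (36*B_t^5/5) dB_t.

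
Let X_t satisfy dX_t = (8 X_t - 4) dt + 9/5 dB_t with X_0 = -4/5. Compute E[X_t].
E[X_t] = 1/2 - 13*exp(8*t)/10

Taking expectations and using E[dB_t] = 0, the mean m(t) = E[X_t] satisfies the ODE m'(t) = a m(t) + b with m(0) = x_0. With a = 8, b = -4, x_0 = -4/5, the solution is
  m(t) = x_0 * exp(a t) + (b/a) * (exp(a t) - 1)
       = (-4/5) * exp(8 t) + ((-4)/8) * (exp(8 t) - 1)
       = 1/2 - 13*exp(8*t)/10.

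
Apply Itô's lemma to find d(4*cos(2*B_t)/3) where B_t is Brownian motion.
d(4*cos(2*B_t)/3) = (-8*cos(2*B_t)/3) dt + (-8*sin(2*B_t)/3) dB_t

Itô's formula for f(B_t) gives d f(B_t) = f'(B_t) dB_t + (1/2) f''(B_t) dt. Compute derivatives of f(x) = 4*cos(2*x)/3:
  f'(x)  = -8*sin(2*x)/3
  f''(x) = -16*cos(2*x)/3
Substitute x = B_t and multiply the f'' term by 1/2:
  drift     = (1/2) * (-16*cos(2*x)/3) evaluated at B_t = -8*cos(2*B_t)/3
  diffusion = (-8*sin(2*x)/3) evaluated at B_t = -8*sin(2*B_t)/3
Therefore d(4*cos(2*B_t)/3) = (-8*cos(2*B_t)/3) dt + (-8*sin(2*B_t)/3) dB_t.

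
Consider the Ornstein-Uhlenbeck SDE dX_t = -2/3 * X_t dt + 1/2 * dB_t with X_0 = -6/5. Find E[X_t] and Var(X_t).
E[X_t] = -6*exp(-2*t/3)/5; Var(X_t) = 3/16 - 3*exp(-4*t/3)/16

The OU SDE dX = -theta X dt + sigma dB admits the integrating factor exp(theta t): d(exp(theta t) X_t) = sigma exp(theta t) dB_t. Integrating from 0 to t:
  X_t = x_0 * exp(-theta t) + sigma * int_0^t exp(-theta (t-s)) dB_s.
The Itô integral has mean 0 and (by the Itô isometry) variance sigma^2 * int_0^t exp(-2 theta (t - s)) ds = sigma^2 * (1 - exp(-2 theta t)) / (2 theta).
With theta = 2/3, sigma = 1/2, x_0 = -6/5:
  E[X_t] = -6/5 * exp(-2/3 t) = -6*exp(-2*t/3)/5
  Var(X_t) = (1/2)^2 * (1 - exp(-2*2/3 t)) / (2 * 2/3) = 3/16 - 3*exp(-4*t/3)/16.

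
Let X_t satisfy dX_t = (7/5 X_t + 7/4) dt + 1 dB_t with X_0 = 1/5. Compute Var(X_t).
Var(X_t) = 5*exp(14*t/5)/14 - 5/14

The variance V(t) = Var(X_t) satisfies V'(t) = 2 a V(t) + c^2 with V(0) = 0 (drift coefficient is linear in X, diffusion is constant). With a = 7/5, c = 1, the solution is
  V(t) = (c^2 / (2 a)) * (exp(2 a t) - 1)
       = (1^2 / (2*(7/5))) * (exp((14/5) t) - 1)
       = 5*exp(14*t/5)/14 - 5/14.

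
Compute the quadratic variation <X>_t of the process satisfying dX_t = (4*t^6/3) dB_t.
<X>_t = 16*t^13/117

For an Itô process dX_t = a(t) dt + b(t) dB_t, the quadratic variation is <X>_t = int_0^t b(s)^2 ds (the drift term does not contribute). Here b(s) = 4*s^6/3, so
  b(s)^2 = 16*s^12/9.
Integrating from 0 to t:
  <X>_t = int_0^t (16*s^12/9) ds = 16*t^13/117.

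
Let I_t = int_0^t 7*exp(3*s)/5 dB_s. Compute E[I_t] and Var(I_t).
E[I_t] = 0; Var(I_t) = 49*exp(6*t)/150 - 49/150

The Itô integral of a deterministic integrand f(s) has mean 0 because each increment f(s) * (B_{s+ds} - B_s) has mean 0. By the Itô isometry:
  Var( int_0^t f(s) dB_s ) = E[ (int_0^t f(s) dB_s)^2 ] = int_0^t f(s)^2 ds.
Here f(s) = 7*exp(3*s)/5, so f(s)^2 = 49*exp(6*s)/25. Integrate:
  int_0^t (49*exp(6*s)/25) ds = 49*exp(6*t)/150 - 49/150.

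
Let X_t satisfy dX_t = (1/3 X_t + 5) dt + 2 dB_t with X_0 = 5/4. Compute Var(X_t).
Var(X_t) = 6*exp(2*t/3) - 6

The variance V(t) = Var(X_t) satisfies V'(t) = 2 a V(t) + c^2 with V(0) = 0 (drift coefficient is linear in X, diffusion is constant). With a = 1/3, c = 2, the solution is
  V(t) = (c^2 / (2 a)) * (exp(2 a t) - 1)
       = (2^2 / (2*(1/3))) * (exp((2/3) t) - 1)
       = 6*exp(2*t/3) - 6.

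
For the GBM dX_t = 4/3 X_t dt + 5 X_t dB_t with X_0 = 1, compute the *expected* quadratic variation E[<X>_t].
E[<X>_t] = 75*exp(83*t/3)/83 - 75/83

<X>_t = int_0^t (5 * X_s)^2 ds. Taking expectation inside the integral: E[<X>_t] = 5^2 * int_0^t E[X_s^2] ds. For GBM, E[X_s^2] = x_0^2 * exp((2 mu + sigma^2) s). Integrating:
  E[<X>_t] = 5^2 * 1^2 * (exp((2*(4/3) + 5^2) t) - 1) / (2*(4/3) + 5^2)
           = 5^2 * 1^2 * (exp((83/3) t) - 1) / (83/3) = 75*exp(83*t/3)/83 - 75/83.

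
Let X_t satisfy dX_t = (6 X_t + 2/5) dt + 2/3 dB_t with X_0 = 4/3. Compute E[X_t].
E[X_t] = 7*exp(6*t)/5 - 1/15

Taking expectations and using E[dB_t] = 0, the mean m(t) = E[X_t] satisfies the ODE m'(t) = a m(t) + b with m(0) = x_0. With a = 6, b = 2/5, x_0 = 4/3, the solution is
  m(t) = x_0 * exp(a t) + (b/a) * (exp(a t) - 1)
       = (4/3) * exp(6 t) + ((2/5)/6) * (exp(6 t) - 1)
       = 7*exp(6*t)/5 - 1/15.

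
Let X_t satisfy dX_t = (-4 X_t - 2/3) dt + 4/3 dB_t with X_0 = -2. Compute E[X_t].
E[X_t] = -1/6 - 11*exp(-4*t)/6

Taking expectations and using E[dB_t] = 0, the mean m(t) = E[X_t] satisfies the ODE m'(t) = a m(t) + b with m(0) = x_0. With a = -4, b = -2/3, x_0 = -2, the solution is
  m(t) = x_0 * exp(a t) + (b/a) * (exp(a t) - 1)
       = (-2) * exp((-4) t) + ((-2/3)/(-4)) * (exp((-4) t) - 1)
       = -1/6 - 11*exp(-4*t)/6.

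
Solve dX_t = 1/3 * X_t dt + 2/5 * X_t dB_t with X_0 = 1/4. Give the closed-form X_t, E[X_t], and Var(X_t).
X_t = 1/4 * exp((19/75) t + (2/5) B_t); E[X_t] = exp(t/3)/4; Var(X_t) = (exp(4*t/25) - 1)*exp(2*t/3)/16

For GBM dX = mu X dt + sigma X dB with X_0 = x_0, apply Itô to Y = log X: dY = (mu - sigma^2/2) dt + sigma dB, so Y_t = log(x_0) + (mu - sigma^2/2) t + sigma B_t and hence X_t = x_0 * exp((mu - sigma^2/2) t + sigma B_t).
With mu = 1/3, sigma = 2/5, x_0 = 1/4, this gives:
  X_t = 1/4 * exp((19/75) * t + (2/5) * B_t).
Since sigma*B_t ~ Normal(0, sigma^2 t), E[exp(sigma*B_t)] = exp(sigma^2 t / 2); so E[X_t] = x_0 * exp((mu - sigma^2/2) t) * exp(sigma^2 t / 2) = x_0 * exp(mu t) = exp(t/3)/4.
Var(X_t) = E[X_t^2] - (E[X_t])^2 = x_0^2 * exp(2 mu t) * (exp(sigma^2 t) - 1) = (exp(4*t/25) - 1)*exp(2*t/3)/16.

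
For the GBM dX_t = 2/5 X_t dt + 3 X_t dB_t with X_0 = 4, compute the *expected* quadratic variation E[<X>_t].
E[<X>_t] = 720*exp(49*t/5)/49 - 720/49

<X>_t = int_0^t (3 * X_s)^2 ds. Taking expectation inside the integral: E[<X>_t] = 3^2 * int_0^t E[X_s^2] ds. For GBM, E[X_s^2] = x_0^2 * exp((2 mu + sigma^2) s). Integrating:
  E[<X>_t] = 3^2 * 4^2 * (exp((2*(2/5) + 3^2) t) - 1) / (2*(2/5) + 3^2)
           = 3^2 * 4^2 * (exp((49/5) t) - 1) / (49/5) = 720*exp(49*t/5)/49 - 720/49.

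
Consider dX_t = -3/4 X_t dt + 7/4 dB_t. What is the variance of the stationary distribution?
lim Var(X_t) = 49/24

The OU SDE dX = -theta X dt + sigma dB admits the integrating factor exp(theta t): d(exp(theta t) X_t) = sigma exp(theta t) dB_t. Integrating from 0 to t gives X_t = x_0 * exp(-theta t) + sigma * int_0^t exp(-theta (t-s)) dB_s for any initial x_0. The Itô integral has variance (by the Itô isometry) sigma^2 * int_0^t exp(-2 theta (t - s)) ds = sigma^2 * (1 - exp(-2 theta t)) / (2 theta), independent of x_0.
With theta = 3/4, sigma = 7/4:
  Var(X_t) = (7/4)^2 * (1 - exp(-2*3/4 t)) / (2 * 3/4) = 49/24 - 49*exp(-3*t/2)/24.
As t -> infinity, exp(-2*3/4 t) -> 0, so the stationary variance is sigma^2 / (2 theta) = 49/24.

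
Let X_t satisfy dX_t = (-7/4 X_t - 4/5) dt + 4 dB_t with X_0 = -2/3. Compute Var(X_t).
Var(X_t) = 32/7 - 32*exp(-7*t/2)/7

The variance V(t) = Var(X_t) satisfies V'(t) = 2 a V(t) + c^2 with V(0) = 0 (drift coefficient is linear in X, diffusion is constant). With a = -7/4, c = 4, the solution is
  V(t) = (c^2 / (2 a)) * (exp(2 a t) - 1)
       = (4^2 / (2*(-7/4))) * (exp((-7/2) t) - 1)
       = 32/7 - 32*exp(-7*t/2)/7.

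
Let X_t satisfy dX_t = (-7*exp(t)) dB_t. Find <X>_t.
<X>_t = 49*exp(2*t)/2 - 49/2

For an Itô process dX_t = a(t) dt + b(t) dB_t, the quadratic variation is <X>_t = int_0^t b(s)^2 ds (the drift term does not contribute). Here b(s) = -7*exp(s), so
  b(s)^2 = 49*exp(2*s).
Integrating from 0 to t:
  <X>_t = int_0^t (49*exp(2*s)) ds = 49*exp(2*t)/2 - 49/2.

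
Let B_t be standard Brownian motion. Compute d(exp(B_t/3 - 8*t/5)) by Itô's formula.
d(exp(B_t/3 - 8*t/5)) = (-139*exp(B_t/3 - 8*t/5)/90) dt + (exp(B_t/3 - 8*t/5)/3) dB_t

Itô's formula for f(t, x): d f(t, B_t) = (f_t + (1/2) f_xx) dt + f_x dB_t. Compute partials of f(t, x) = exp(-8*t/5 + x/3):
  f_t(t,x)  = -8*exp(-8*t/5 + x/3)/5
  f_x(t,x)  = exp(-8*t/5 + x/3)/3
  f_xx(t,x) = exp(-8*t/5 + x/3)/9
Assemble drift = f_t + (1/2) f_xx = -139*exp(-8*t/5 + x/3)/90 and diffusion = f_x = exp(-8*t/5 + x/3)/3. Substituting x = B_t:
  d(exp(B_t/3 - 8*t/5)) = (-139*exp(B_t/3 - 8*t/5)/90) dt + (exp(B_t/3 - 8*t/5)/3) dB_t.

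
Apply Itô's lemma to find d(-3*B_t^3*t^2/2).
d(-3*B_t^3*t^2/2) = (3*B_t*t*(-2*B_t^2 - 3*t)/2) dt + (-9*B_t^2*t^2/2) dB_t

Itô's formula for f(t, x): d f(t, B_t) = (f_t + (1/2) f_xx) dt + f_x dB_t. Compute partials of f(t, x) = -3*t^2*x^3/2:
  f_t(t,x)  = -3*t*x^3
  f_x(t,x)  = -9*t^2*x^2/2
  f_xx(t,x) = -9*t^2*x
Assemble drift = f_t + (1/2) f_xx = 3*t*x*(-3*t - 2*x^2)/2 and diffusion = f_x = -9*t^2*x^2/2. Substituting x = B_t:
  d(-3*B_t^3*t^2/2) = (3*B_t*t*(-2*B_t^2 - 3*t)/2) dt + (-9*B_t^2*t^2/2) dB_t.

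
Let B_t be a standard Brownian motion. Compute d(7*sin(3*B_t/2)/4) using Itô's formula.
d(7*sin(3*B_t/2)/4) = (-63*sin(3*B_t/2)/32) dt + (21*cos(3*B_t/2)/8) dB_t

Itô's formula for f(B_t) gives d f(B_t) = f'(B_t) dB_t + (1/2) f''(B_t) dt. Compute derivatives of f(x) = 7*sin(3*x/2)/4:
  f'(x)  = 21*cos(3*x/2)/8
  f''(x) = -63*sin(3*x/2)/16
Substitute x = B_t and multiply the f'' term by 1/2:
  drift     = (1/2) * (-63*sin(3*x/2)/16) evaluated at B_t = -63*sin(3*B_t/2)/32
  diffusion = (21*cos(3*x/2)/8) evaluated at B_t = 21*cos(3*B_t/2)/8
Therefore d(7*sin(3*B_t/2)/4) = (-63*sin(3*B_t/2)/32) dt + (21*cos(3*B_t/2)/8) dB_t.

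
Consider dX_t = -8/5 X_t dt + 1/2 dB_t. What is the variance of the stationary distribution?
lim Var(X_t) = 5/64

The OU SDE dX = -theta X dt + sigma dB admits the integrating factor exp(theta t): d(exp(theta t) X_t) = sigma exp(theta t) dB_t. Integrating from 0 to t gives X_t = x_0 * exp(-theta t) + sigma * int_0^t exp(-theta (t-s)) dB_s for any initial x_0. The Itô integral has variance (by the Itô isometry) sigma^2 * int_0^t exp(-2 theta (t - s)) ds = sigma^2 * (1 - exp(-2 theta t)) / (2 theta), independent of x_0.
With theta = 8/5, sigma = 1/2:
  Var(X_t) = (1/2)^2 * (1 - exp(-2*8/5 t)) / (2 * 8/5) = 5/64 - 5*exp(-16*t/5)/64.
As t -> infinity, exp(-2*8/5 t) -> 0, so the stationary variance is sigma^2 / (2 theta) = 5/64.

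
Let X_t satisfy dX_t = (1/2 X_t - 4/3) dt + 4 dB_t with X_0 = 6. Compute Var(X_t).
Var(X_t) = 16*exp(t) - 16

The variance V(t) = Var(X_t) satisfies V'(t) = 2 a V(t) + c^2 with V(0) = 0 (drift coefficient is linear in X, diffusion is constant). With a = 1/2, c = 4, the solution is
  V(t) = (c^2 / (2 a)) * (exp(2 a t) - 1)
       = (4^2 / (2*(1/2))) * (exp(1 t) - 1)
       = 16*exp(t) - 16.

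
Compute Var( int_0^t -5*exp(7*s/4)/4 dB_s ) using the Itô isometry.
Var = 25*exp(7*t/2)/56 - 25/56

The Itô integral of a deterministic integrand f(s) has mean 0 because each increment f(s) * (B_{s+ds} - B_s) has mean 0. By the Itô isometry:
  Var( int_0^t f(s) dB_s ) = E[ (int_0^t f(s) dB_s)^2 ] = int_0^t f(s)^2 ds.
Here f(s) = -5*exp(7*s/4)/4, so f(s)^2 = 25*exp(7*s/2)/16. Integrate:
  int_0^t (25*exp(7*s/2)/16) ds = 25*exp(7*t/2)/56 - 25/56.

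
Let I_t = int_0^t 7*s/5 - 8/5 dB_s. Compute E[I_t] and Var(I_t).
E[I_t] = 0; Var(I_t) = t*(49*t^2 - 168*t + 192)/75

The Itô integral of a deterministic integrand f(s) has mean 0 because each increment f(s) * (B_{s+ds} - B_s) has mean 0. By the Itô isometry:
  Var( int_0^t f(s) dB_s ) = E[ (int_0^t f(s) dB_s)^2 ] = int_0^t f(s)^2 ds.
Here f(s) = 7*s/5 - 8/5, so f(s)^2 = (7*s - 8)^2/25. Integrate:
  int_0^t ((7*s - 8)^2/25) ds = t*(49*t^2 - 168*t + 192)/75.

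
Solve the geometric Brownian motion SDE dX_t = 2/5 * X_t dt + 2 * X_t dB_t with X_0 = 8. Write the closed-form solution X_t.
X_t = 8 * exp((-8/5) * t + (2) * B_t)

For GBM dX = mu X dt + sigma X dB with X_0 = x_0, apply Itô to Y = log X: dY = (mu - sigma^2/2) dt + sigma dB, so Y_t = log(x_0) + (mu - sigma^2/2) t + sigma B_t and hence X_t = x_0 * exp((mu - sigma^2/2) t + sigma B_t).
With mu = 2/5, sigma = 2, x_0 = 8, this gives:
  X_t = 8 * exp((-8/5) * t + (2) * B_t).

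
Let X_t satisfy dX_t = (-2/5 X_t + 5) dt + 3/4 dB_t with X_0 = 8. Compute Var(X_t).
Var(X_t) = 45/64 - 45*exp(-4*t/5)/64

The variance V(t) = Var(X_t) satisfies V'(t) = 2 a V(t) + c^2 with V(0) = 0 (drift coefficient is linear in X, diffusion is constant). With a = -2/5, c = 3/4, the solution is
  V(t) = (c^2 / (2 a)) * (exp(2 a t) - 1)
       = ((3/4)^2 / (2*(-2/5))) * (exp((-4/5) t) - 1)
       = 45/64 - 45*exp(-4*t/5)/64.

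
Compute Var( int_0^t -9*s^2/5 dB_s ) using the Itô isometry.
Var = 81*t^5/125

The Itô integral of a deterministic integrand f(s) has mean 0 because each increment f(s) * (B_{s+ds} - B_s) has mean 0. By the Itô isometry:
  Var( int_0^t f(s) dB_s ) = E[ (int_0^t f(s) dB_s)^2 ] = int_0^t f(s)^2 ds.
Here f(s) = -9*s^2/5, so f(s)^2 = 81*s^4/25. Integrate:
  int_0^t (81*s^4/25) ds = 81*t^5/125.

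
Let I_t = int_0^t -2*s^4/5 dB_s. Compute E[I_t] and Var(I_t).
E[I_t] = 0; Var(I_t) = 4*t^9/225

The Itô integral of a deterministic integrand f(s) has mean 0 because each increment f(s) * (B_{s+ds} - B_s) has mean 0. By the Itô isometry:
  Var( int_0^t f(s) dB_s ) = E[ (int_0^t f(s) dB_s)^2 ] = int_0^t f(s)^2 ds.
Here f(s) = -2*s^4/5, so f(s)^2 = 4*s^8/25. Integrate:
  int_0^t (4*s^8/25) ds = 4*t^9/225.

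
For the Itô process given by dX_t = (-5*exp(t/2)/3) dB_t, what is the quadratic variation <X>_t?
<X>_t = 25*exp(t)/9 - 25/9

For an Itô process dX_t = a(t) dt + b(t) dB_t, the quadratic variation is <X>_t = int_0^t b(s)^2 ds (the drift term does not contribute). Here b(s) = -5*exp(s/2)/3, so
  b(s)^2 = 25*exp(s)/9.
Integrating from 0 to t:
  <X>_t = int_0^t (25*exp(s)/9) ds = 25*exp(t)/9 - 25/9.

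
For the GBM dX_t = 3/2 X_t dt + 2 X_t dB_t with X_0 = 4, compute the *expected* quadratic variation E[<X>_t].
E[<X>_t] = 64*exp(7*t)/7 - 64/7

<X>_t = int_0^t (2 * X_s)^2 ds. Taking expectation inside the integral: E[<X>_t] = 2^2 * int_0^t E[X_s^2] ds. For GBM, E[X_s^2] = x_0^2 * exp((2 mu + sigma^2) s). Integrating:
  E[<X>_t] = 2^2 * 4^2 * (exp((2*(3/2) + 2^2) t) - 1) / (2*(3/2) + 2^2)
           = 2^2 * 4^2 * (exp(7 t) - 1) / 7 = 64*exp(7*t)/7 - 64/7.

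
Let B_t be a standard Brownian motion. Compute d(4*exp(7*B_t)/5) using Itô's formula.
d(4*exp(7*B_t)/5) = (98*exp(7*B_t)/5) dt + (28*exp(7*B_t)/5) dB_t

Itô's formula for f(B_t) gives d f(B_t) = f'(B_t) dB_t + (1/2) f''(B_t) dt. Compute derivatives of f(x) = 4*exp(7*x)/5:
  f'(x)  = 28*exp(7*x)/5
  f''(x) = 196*exp(7*x)/5
Substitute x = B_t and multiply the f'' term by 1/2:
  drift     = (1/2) * (196*exp(7*x)/5) evaluated at B_t = 98*exp(7*B_t)/5
  diffusion = (28*exp(7*x)/5) evaluated at B_t = 28*exp(7*B_t)/5
Therefore d(4*exp(7*B_t)/5) = (98*exp(7*B_t)/5) dt + (28*exp(7*B_t)/5) dB_t.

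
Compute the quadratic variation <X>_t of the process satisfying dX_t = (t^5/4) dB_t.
<X>_t = t^11/176

For an Itô process dX_t = a(t) dt + b(t) dB_t, the quadratic variation is <X>_t = int_0^t b(s)^2 ds (the drift term does not contribute). Here b(s) = s^5/4, so
  b(s)^2 = s^10/16.
Integrating from 0 to t:
  <X>_t = int_0^t (s^10/16) ds = t^11/176.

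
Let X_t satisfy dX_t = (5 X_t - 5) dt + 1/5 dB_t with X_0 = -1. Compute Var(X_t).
Var(X_t) = exp(10*t)/250 - 1/250

The variance V(t) = Var(X_t) satisfies V'(t) = 2 a V(t) + c^2 with V(0) = 0 (drift coefficient is linear in X, diffusion is constant). With a = 5, c = 1/5, the solution is
  V(t) = (c^2 / (2 a)) * (exp(2 a t) - 1)
       = ((1/5)^2 / (2*5)) * (exp(10 t) - 1)
       = exp(10*t)/250 - 1/250.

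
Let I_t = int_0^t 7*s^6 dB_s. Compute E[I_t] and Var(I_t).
E[I_t] = 0; Var(I_t) = 49*t^13/13

The Itô integral of a deterministic integrand f(s) has mean 0 because each increment f(s) * (B_{s+ds} - B_s) has mean 0. By the Itô isometry:
  Var( int_0^t f(s) dB_s ) = E[ (int_0^t f(s) dB_s)^2 ] = int_0^t f(s)^2 ds.
Here f(s) = 7*s^6, so f(s)^2 = 49*s^12. Integrate:
  int_0^t (49*s^12) ds = 49*t^13/13.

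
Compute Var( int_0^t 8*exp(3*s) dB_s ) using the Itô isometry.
Var = 32*exp(6*t)/3 - 32/3

The Itô integral of a deterministic integrand f(s) has mean 0 because each increment f(s) * (B_{s+ds} - B_s) has mean 0. By the Itô isometry:
  Var( int_0^t f(s) dB_s ) = E[ (int_0^t f(s) dB_s)^2 ] = int_0^t f(s)^2 ds.
Here f(s) = 8*exp(3*s), so f(s)^2 = 64*exp(6*s). Integrate:
  int_0^t (64*exp(6*s)) ds = 32*exp(6*t)/3 - 32/3.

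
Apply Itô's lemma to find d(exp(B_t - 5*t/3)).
d(exp(B_t - 5*t/3)) = (-7*exp(B_t - 5*t/3)/6) dt + (exp(B_t - 5*t/3)) dB_t

Itô's formula for f(t, x): d f(t, B_t) = (f_t + (1/2) f_xx) dt + f_x dB_t. Compute partials of f(t, x) = exp(-5*t/3 + x):
  f_t(t,x)  = -5*exp(-5*t/3 + x)/3
  f_x(t,x)  = exp(-5*t/3 + x)
  f_xx(t,x) = exp(-5*t/3 + x)
Assemble drift = f_t + (1/2) f_xx = -7*exp(-5*t/3 + x)/6 and diffusion = f_x = exp(-5*t/3 + x). Substituting x = B_t:
  d(exp(B_t - 5*t/3)) = (-7*exp(B_t - 5*t/3)/6) dt + (exp(B_t - 5*t/3)) dB_t.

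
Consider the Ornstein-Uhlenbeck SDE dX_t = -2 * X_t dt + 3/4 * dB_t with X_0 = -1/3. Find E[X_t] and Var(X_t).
E[X_t] = -exp(-2*t)/3; Var(X_t) = 9/64 - 9*exp(-4*t)/64

The OU SDE dX = -theta X dt + sigma dB admits the integrating factor exp(theta t): d(exp(theta t) X_t) = sigma exp(theta t) dB_t. Integrating from 0 to t:
  X_t = x_0 * exp(-theta t) + sigma * int_0^t exp(-theta (t-s)) dB_s.
The Itô integral has mean 0 and (by the Itô isometry) variance sigma^2 * int_0^t exp(-2 theta (t - s)) ds = sigma^2 * (1 - exp(-2 theta t)) / (2 theta).
With theta = 2, sigma = 3/4, x_0 = -1/3:
  E[X_t] = -1/3 * exp(-2 t) = -exp(-2*t)/3
  Var(X_t) = (3/4)^2 * (1 - exp(-2*2 t)) / (2 * 2) = 9/64 - 9*exp(-4*t)/64.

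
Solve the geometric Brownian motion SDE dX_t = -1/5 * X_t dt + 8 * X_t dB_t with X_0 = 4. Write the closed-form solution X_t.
X_t = 4 * exp((-161/5) * t + (8) * B_t)

For GBM dX = mu X dt + sigma X dB with X_0 = x_0, apply Itô to Y = log X: dY = (mu - sigma^2/2) dt + sigma dB, so Y_t = log(x_0) + (mu - sigma^2/2) t + sigma B_t and hence X_t = x_0 * exp((mu - sigma^2/2) t + sigma B_t).
With mu = -1/5, sigma = 8, x_0 = 4, this gives:
  X_t = 4 * exp((-161/5) * t + (8) * B_t).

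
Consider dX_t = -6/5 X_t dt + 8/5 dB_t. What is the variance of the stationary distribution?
lim Var(X_t) = 16/15

The OU SDE dX = -theta X dt + sigma dB admits the integrating factor exp(theta t): d(exp(theta t) X_t) = sigma exp(theta t) dB_t. Integrating from 0 to t gives X_t = x_0 * exp(-theta t) + sigma * int_0^t exp(-theta (t-s)) dB_s for any initial x_0. The Itô integral has variance (by the Itô isometry) sigma^2 * int_0^t exp(-2 theta (t - s)) ds = sigma^2 * (1 - exp(-2 theta t)) / (2 theta), independent of x_0.
With theta = 6/5, sigma = 8/5:
  Var(X_t) = (8/5)^2 * (1 - exp(-2*6/5 t)) / (2 * 6/5) = 16/15 - 16*exp(-12*t/5)/15.
As t -> infinity, exp(-2*6/5 t) -> 0, so the stationary variance is sigma^2 / (2 theta) = 16/15.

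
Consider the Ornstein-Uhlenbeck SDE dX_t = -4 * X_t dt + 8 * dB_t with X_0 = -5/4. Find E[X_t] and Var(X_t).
E[X_t] = -5*exp(-4*t)/4; Var(X_t) = 8 - 8*exp(-8*t)

The OU SDE dX = -theta X dt + sigma dB admits the integrating factor exp(theta t): d(exp(theta t) X_t) = sigma exp(theta t) dB_t. Integrating from 0 to t:
  X_t = x_0 * exp(-theta t) + sigma * int_0^t exp(-theta (t-s)) dB_s.
The Itô integral has mean 0 and (by the Itô isometry) variance sigma^2 * int_0^t exp(-2 theta (t - s)) ds = sigma^2 * (1 - exp(-2 theta t)) / (2 theta).
With theta = 4, sigma = 8, x_0 = -5/4:
  E[X_t] = -5/4 * exp(-4 t) = -5*exp(-4*t)/4
  Var(X_t) = (8)^2 * (1 - exp(-2*4 t)) / (2 * 4) = 8 - 8*exp(-8*t).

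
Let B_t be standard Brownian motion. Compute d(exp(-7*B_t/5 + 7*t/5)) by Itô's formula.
d(exp(-7*B_t/5 + 7*t/5)) = (119*exp(-7*B_t/5 + 7*t/5)/50) dt + (-7*exp(-7*B_t/5 + 7*t/5)/5) dB_t

Itô's formula for f(t, x): d f(t, B_t) = (f_t + (1/2) f_xx) dt + f_x dB_t. Compute partials of f(t, x) = exp(7*t/5 - 7*x/5):
  f_t(t,x)  = 7*exp(7*t/5 - 7*x/5)/5
  f_x(t,x)  = -7*exp(7*t/5 - 7*x/5)/5
  f_xx(t,x) = 49*exp(7*t/5 - 7*x/5)/25
Assemble drift = f_t + (1/2) f_xx = 119*exp(7*t/5 - 7*x/5)/50 and diffusion = f_x = -7*exp(7*t/5 - 7*x/5)/5. Substituting x = B_t:
  d(exp(-7*B_t/5 + 7*t/5)) = (119*exp(-7*B_t/5 + 7*t/5)/50) dt + (-7*exp(-7*B_t/5 + 7*t/5)/5) dB_t.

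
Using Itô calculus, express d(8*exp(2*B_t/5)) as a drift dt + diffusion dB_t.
d(8*exp(2*B_t/5)) = (16*exp(2*B_t/5)/25) dt + (16*exp(2*B_t/5)/5) dB_t

Itô's formula for f(B_t) gives d f(B_t) = f'(B_t) dB_t + (1/2) f''(B_t) dt. Compute derivatives of f(x) = 8*exp(2*x/5):
  f'(x)  = 16*exp(2*x/5)/5
  f''(x) = 32*exp(2*x/5)/25
Substitute x = B_t and multiply the f'' term by 1/2:
  drift     = (1/2) * (32*exp(2*x/5)/25) evaluated at B_t = 16*exp(2*B_t/5)/25
  diffusion = (16*exp(2*x/5)/5) evaluated at B_t = 16*exp(2*B_t/5)/5
Therefore d(8*exp(2*B_t/5)) = (16*exp(2*B_t/5)/25) dt + (16*exp(2*B_t/5)/5) dB_t.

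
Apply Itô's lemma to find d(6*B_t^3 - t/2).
d(6*B_t^3 - t/2) = (18*B_t - 1/2) dt + (18*B_t^2) dB_t

Itô's formula for f(t, x): d f(t, B_t) = (f_t + (1/2) f_xx) dt + f_x dB_t. Compute partials of f(t, x) = -t/2 + 6*x^3:
  f_t(t,x)  = -1/2
  f_x(t,x)  = 18*x^2
  f_xx(t,x) = 36*x
Assemble drift = f_t + (1/2) f_xx = 18*x - 1/2 and diffusion = f_x = 18*x^2. Substituting x = B_t:
  d(6*B_t^3 - t/2) = (18*B_t - 1/2) dt + (18*B_t^2) dB_t.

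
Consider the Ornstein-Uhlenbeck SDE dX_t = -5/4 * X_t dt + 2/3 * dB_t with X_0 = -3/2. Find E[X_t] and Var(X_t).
E[X_t] = -3*exp(-5*t/4)/2; Var(X_t) = 8/45 - 8*exp(-5*t/2)/45

The OU SDE dX = -theta X dt + sigma dB admits the integrating factor exp(theta t): d(exp(theta t) X_t) = sigma exp(theta t) dB_t. Integrating from 0 to t:
  X_t = x_0 * exp(-theta t) + sigma * int_0^t exp(-theta (t-s)) dB_s.
The Itô integral has mean 0 and (by the Itô isometry) variance sigma^2 * int_0^t exp(-2 theta (t - s)) ds = sigma^2 * (1 - exp(-2 theta t)) / (2 theta).
With theta = 5/4, sigma = 2/3, x_0 = -3/2:
  E[X_t] = -3/2 * exp(-5/4 t) = -3*exp(-5*t/4)/2
  Var(X_t) = (2/3)^2 * (1 - exp(-2*5/4 t)) / (2 * 5/4) = 8/45 - 8*exp(-5*t/2)/45.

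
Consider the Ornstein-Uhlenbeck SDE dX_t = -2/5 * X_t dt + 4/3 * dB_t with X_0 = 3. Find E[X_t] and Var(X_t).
E[X_t] = 3*exp(-2*t/5); Var(X_t) = 20/9 - 20*exp(-4*t/5)/9

The OU SDE dX = -theta X dt + sigma dB admits the integrating factor exp(theta t): d(exp(theta t) X_t) = sigma exp(theta t) dB_t. Integrating from 0 to t:
  X_t = x_0 * exp(-theta t) + sigma * int_0^t exp(-theta (t-s)) dB_s.
The Itô integral has mean 0 and (by the Itô isometry) variance sigma^2 * int_0^t exp(-2 theta (t - s)) ds = sigma^2 * (1 - exp(-2 theta t)) / (2 theta).
With theta = 2/5, sigma = 4/3, x_0 = 3:
  E[X_t] = 3 * exp(-2/5 t) = 3*exp(-2*t/5)
  Var(X_t) = (4/3)^2 * (1 - exp(-2*2/5 t)) / (2 * 2/5) = 20/9 - 20*exp(-4*t/5)/9.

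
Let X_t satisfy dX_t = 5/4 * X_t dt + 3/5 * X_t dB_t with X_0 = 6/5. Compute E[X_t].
E[X_t] = 6*exp(5*t/4)/5

For GBM dX = mu X dt + sigma X dB with X_0 = x_0, apply Itô to Y = log X: dY = (mu - sigma^2/2) dt + sigma dB, so Y_t = log(x_0) + (mu - sigma^2/2) t + sigma B_t and hence X_t = x_0 * exp((mu - sigma^2/2) t + sigma B_t).
With mu = 5/4, sigma = 3/5, x_0 = 6/5, this gives:
  X_t = 6/5 * exp((107/100) * t + (3/5) * B_t).
Since sigma*B_t ~ Normal(0, sigma^2 t), E[exp(sigma*B_t)] = exp(sigma^2 t / 2); so E[X_t] = x_0 * exp((mu - sigma^2/2) t) * exp(sigma^2 t / 2) = x_0 * exp(mu t) = 6*exp(5*t/4)/5.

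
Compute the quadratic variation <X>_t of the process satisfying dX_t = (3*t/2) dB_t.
<X>_t = 3*t^3/4

For an Itô process dX_t = a(t) dt + b(t) dB_t, the quadratic variation is <X>_t = int_0^t b(s)^2 ds (the drift term does not contribute). Here b(s) = 3*s/2, so
  b(s)^2 = 9*s^2/4.
Integrating from 0 to t:
  <X>_t = int_0^t (9*s^2/4) ds = 3*t^3/4.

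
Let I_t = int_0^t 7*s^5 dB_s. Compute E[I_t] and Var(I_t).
E[I_t] = 0; Var(I_t) = 49*t^11/11

The Itô integral of a deterministic integrand f(s) has mean 0 because each increment f(s) * (B_{s+ds} - B_s) has mean 0. By the Itô isometry:
  Var( int_0^t f(s) dB_s ) = E[ (int_0^t f(s) dB_s)^2 ] = int_0^t f(s)^2 ds.
Here f(s) = 7*s^5, so f(s)^2 = 49*s^10. Integrate:
  int_0^t (49*s^10) ds = 49*t^11/11.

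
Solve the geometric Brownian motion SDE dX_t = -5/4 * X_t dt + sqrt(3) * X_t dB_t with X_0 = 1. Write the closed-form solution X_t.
X_t = 1 * exp((-11/4) * t + (sqrt(3)) * B_t)

For GBM dX = mu X dt + sigma X dB with X_0 = x_0, apply Itô to Y = log X: dY = (mu - sigma^2/2) dt + sigma dB, so Y_t = log(x_0) + (mu - sigma^2/2) t + sigma B_t and hence X_t = x_0 * exp((mu - sigma^2/2) t + sigma B_t).
With mu = -5/4, sigma = sqrt(3), x_0 = 1, this gives:
  X_t = 1 * exp((-11/4) * t + (sqrt(3)) * B_t).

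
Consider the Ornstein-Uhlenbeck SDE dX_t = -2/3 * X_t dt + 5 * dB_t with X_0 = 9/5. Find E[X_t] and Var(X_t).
E[X_t] = 9*exp(-2*t/3)/5; Var(X_t) = 75/4 - 75*exp(-4*t/3)/4

The OU SDE dX = -theta X dt + sigma dB admits the integrating factor exp(theta t): d(exp(theta t) X_t) = sigma exp(theta t) dB_t. Integrating from 0 to t:
  X_t = x_0 * exp(-theta t) + sigma * int_0^t exp(-theta (t-s)) dB_s.
The Itô integral has mean 0 and (by the Itô isometry) variance sigma^2 * int_0^t exp(-2 theta (t - s)) ds = sigma^2 * (1 - exp(-2 theta t)) / (2 theta).
With theta = 2/3, sigma = 5, x_0 = 9/5:
  E[X_t] = 9/5 * exp(-2/3 t) = 9*exp(-2*t/3)/5
  Var(X_t) = (5)^2 * (1 - exp(-2*2/3 t)) / (2 * 2/3) = 75/4 - 75*exp(-4*t/3)/4.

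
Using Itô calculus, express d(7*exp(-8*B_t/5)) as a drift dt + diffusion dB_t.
d(7*exp(-8*B_t/5)) = (224*exp(-8*B_t/5)/25) dt + (-56*exp(-8*B_t/5)/5) dB_t

Itô's formula for f(B_t) gives d f(B_t) = f'(B_t) dB_t + (1/2) f''(B_t) dt. Compute derivatives of f(x) = 7*exp(-8*x/5):
  f'(x)  = -56*exp(-8*x/5)/5
  f''(x) = 448*exp(-8*x/5)/25
Substitute x = B_t and multiply the f'' term by 1/2:
  drift     = (1/2) * (448*exp(-8*x/5)/25) evaluated at B_t = 224*exp(-8*B_t/5)/25
  diffusion = (-56*exp(-8*x/5)/5) evaluated at B_t = -56*exp(-8*B_t/5)/5
Therefore d(7*exp(-8*B_t/5)) = (224*exp(-8*B_t/5)/25) dt + (-56*exp(-8*B_t/5)/5) dB_t.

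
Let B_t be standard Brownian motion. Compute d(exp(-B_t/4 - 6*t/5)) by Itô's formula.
d(exp(-B_t/4 - 6*t/5)) = (-187*exp(-B_t/4 - 6*t/5)/160) dt + (-exp(-B_t/4 - 6*t/5)/4) dB_t

Itô's formula for f(t, x): d f(t, B_t) = (f_t + (1/2) f_xx) dt + f_x dB_t. Compute partials of f(t, x) = exp(-6*t/5 - x/4):
  f_t(t,x)  = -6*exp(-6*t/5 - x/4)/5
  f_x(t,x)  = -exp(-6*t/5 - x/4)/4
  f_xx(t,x) = exp(-6*t/5 - x/4)/16
Assemble drift = f_t + (1/2) f_xx = -187*exp(-6*t/5 - x/4)/160 and diffusion = f_x = -exp(-6*t/5 - x/4)/4. Substituting x = B_t:
  d(exp(-B_t/4 - 6*t/5)) = (-187*exp(-B_t/4 - 6*t/5)/160) dt + (-exp(-B_t/4 - 6*t/5)/4) dB_t.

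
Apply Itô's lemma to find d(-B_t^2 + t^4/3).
d(-B_t^2 + t^4/3) = (4*t^3/3 - 1) dt + (-2*B_t) dB_t

Itô's formula for f(t, x): d f(t, B_t) = (f_t + (1/2) f_xx) dt + f_x dB_t. Compute partials of f(t, x) = t^4/3 - x^2:
  f_t(t,x)  = 4*t^3/3
  f_x(t,x)  = -2*x
  f_xx(t,x) = -2
Assemble drift = f_t + (1/2) f_xx = 4*t^3/3 - 1 and diffusion = f_x = -2*x. Substituting x = B_t:
  d(-B_t^2 + t^4/3) = (4*t^3/3 - 1) dt + (-2*B_t) dB_t.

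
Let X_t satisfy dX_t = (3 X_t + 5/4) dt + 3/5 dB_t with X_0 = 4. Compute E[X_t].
E[X_t] = 53*exp(3*t)/12 - 5/12

Taking expectations and using E[dB_t] = 0, the mean m(t) = E[X_t] satisfies the ODE m'(t) = a m(t) + b with m(0) = x_0. With a = 3, b = 5/4, x_0 = 4, the solution is
  m(t) = x_0 * exp(a t) + (b/a) * (exp(a t) - 1)
       = 4 * exp(3 t) + ((5/4)/3) * (exp(3 t) - 1)
       = 53*exp(3*t)/12 - 5/12.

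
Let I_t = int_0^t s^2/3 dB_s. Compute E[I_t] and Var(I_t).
E[I_t] = 0; Var(I_t) = t^5/45

The Itô integral of a deterministic integrand f(s) has mean 0 because each increment f(s) * (B_{s+ds} - B_s) has mean 0. By the Itô isometry:
  Var( int_0^t f(s) dB_s ) = E[ (int_0^t f(s) dB_s)^2 ] = int_0^t f(s)^2 ds.
Here f(s) = s^2/3, so f(s)^2 = s^4/9. Integrate:
  int_0^t (s^4/9) ds = t^5/45.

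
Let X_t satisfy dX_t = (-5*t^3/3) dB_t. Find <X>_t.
<X>_t = 25*t^7/63

For an Itô process dX_t = a(t) dt + b(t) dB_t, the quadratic variation is <X>_t = int_0^t b(s)^2 ds (the drift term does not contribute). Here b(s) = -5*s^3/3, so
  b(s)^2 = 25*s^6/9.
Integrating from 0 to t:
  <X>_t = int_0^t (25*s^6/9) ds = 25*t^7/63.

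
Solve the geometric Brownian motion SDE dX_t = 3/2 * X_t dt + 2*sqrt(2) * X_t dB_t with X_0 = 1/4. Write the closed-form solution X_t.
X_t = 1/4 * exp((-5/2) * t + (2*sqrt(2)) * B_t)

For GBM dX = mu X dt + sigma X dB with X_0 = x_0, apply Itô to Y = log X: dY = (mu - sigma^2/2) dt + sigma dB, so Y_t = log(x_0) + (mu - sigma^2/2) t + sigma B_t and hence X_t = x_0 * exp((mu - sigma^2/2) t + sigma B_t).
With mu = 3/2, sigma = 2*sqrt(2), x_0 = 1/4, this gives:
  X_t = 1/4 * exp((-5/2) * t + (2*sqrt(2)) * B_t).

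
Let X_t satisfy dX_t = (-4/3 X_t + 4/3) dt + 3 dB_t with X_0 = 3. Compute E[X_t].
E[X_t] = 1 + 2*exp(-4*t/3)

Taking expectations and using E[dB_t] = 0, the mean m(t) = E[X_t] satisfies the ODE m'(t) = a m(t) + b with m(0) = x_0. With a = -4/3, b = 4/3, x_0 = 3, the solution is
  m(t) = x_0 * exp(a t) + (b/a) * (exp(a t) - 1)
       = 3 * exp((-4/3) t) + ((4/3)/(-4/3)) * (exp((-4/3) t) - 1)
       = 1 + 2*exp(-4*t/3).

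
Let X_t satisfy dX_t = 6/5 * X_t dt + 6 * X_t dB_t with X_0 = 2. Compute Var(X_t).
Var(X_t) = 4*(exp(36*t) - 1)*exp(12*t/5)

For GBM dX = mu X dt + sigma X dB with X_0 = x_0, apply Itô to Y = log X: dY = (mu - sigma^2/2) dt + sigma dB, so Y_t = log(x_0) + (mu - sigma^2/2) t + sigma B_t and hence X_t = x_0 * exp((mu - sigma^2/2) t + sigma B_t).
With mu = 6/5, sigma = 6, x_0 = 2, this gives:
  X_t = 2 * exp((-84/5) * t + (6) * B_t).
Since sigma*B_t ~ Normal(0, sigma^2 t), E[exp(sigma*B_t)] = exp(sigma^2 t / 2); so E[X_t] = x_0 * exp((mu - sigma^2/2) t) * exp(sigma^2 t / 2) = x_0 * exp(mu t) = 2*exp(6*t/5).
Var(X_t) = E[X_t^2] - (E[X_t])^2 = x_0^2 * exp(2 mu t) * (exp(sigma^2 t) - 1) = 4*(exp(36*t) - 1)*exp(12*t/5).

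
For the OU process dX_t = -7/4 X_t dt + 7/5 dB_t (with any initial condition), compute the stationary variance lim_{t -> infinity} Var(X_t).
lim Var(X_t) = 14/25

The OU SDE dX = -theta X dt + sigma dB admits the integrating factor exp(theta t): d(exp(theta t) X_t) = sigma exp(theta t) dB_t. Integrating from 0 to t gives X_t = x_0 * exp(-theta t) + sigma * int_0^t exp(-theta (t-s)) dB_s for any initial x_0. The Itô integral has variance (by the Itô isometry) sigma^2 * int_0^t exp(-2 theta (t - s)) ds = sigma^2 * (1 - exp(-2 theta t)) / (2 theta), independent of x_0.
With theta = 7/4, sigma = 7/5:
  Var(X_t) = (7/5)^2 * (1 - exp(-2*7/4 t)) / (2 * 7/4) = 14/25 - 14*exp(-7*t/2)/25.
As t -> infinity, exp(-2*7/4 t) -> 0, so the stationary variance is sigma^2 / (2 theta) = 14/25.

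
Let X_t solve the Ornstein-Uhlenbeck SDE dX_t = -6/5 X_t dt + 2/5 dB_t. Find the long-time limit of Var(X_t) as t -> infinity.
lim Var(X_t) = 1/15

The OU SDE dX = -theta X dt + sigma dB admits the integrating factor exp(theta t): d(exp(theta t) X_t) = sigma exp(theta t) dB_t. Integrating from 0 to t gives X_t = x_0 * exp(-theta t) + sigma * int_0^t exp(-theta (t-s)) dB_s for any initial x_0. The Itô integral has variance (by the Itô isometry) sigma^2 * int_0^t exp(-2 theta (t - s)) ds = sigma^2 * (1 - exp(-2 theta t)) / (2 theta), independent of x_0.
With theta = 6/5, sigma = 2/5:
  Var(X_t) = (2/5)^2 * (1 - exp(-2*6/5 t)) / (2 * 6/5) = 1/15 - exp(-12*t/5)/15.
As t -> infinity, exp(-2*6/5 t) -> 0, so the stationary variance is sigma^2 / (2 theta) = 1/15.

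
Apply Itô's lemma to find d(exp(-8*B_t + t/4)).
d(exp(-8*B_t + t/4)) = (129*exp(-8*B_t + t/4)/4) dt + (-8*exp(-8*B_t + t/4)) dB_t

Itô's formula for f(t, x): d f(t, B_t) = (f_t + (1/2) f_xx) dt + f_x dB_t. Compute partials of f(t, x) = exp(t/4 - 8*x):
  f_t(t,x)  = exp(t/4 - 8*x)/4
  f_x(t,x)  = -8*exp(t/4 - 8*x)
  f_xx(t,x) = 64*exp(t/4 - 8*x)
Assemble drift = f_t + (1/2) f_xx = 129*exp(t/4 - 8*x)/4 and diffusion = f_x = -8*exp(t/4 - 8*x). Substituting x = B_t:
  d(exp(-8*B_t + t/4)) = (129*exp(-8*B_t + t/4)/4) dt + (-8*exp(-8*B_t + t/4)) dB_t.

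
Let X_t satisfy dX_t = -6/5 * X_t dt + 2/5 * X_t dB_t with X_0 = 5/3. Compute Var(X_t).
Var(X_t) = (25*exp(4*t/25) - 25)*exp(-12*t/5)/9

For GBM dX = mu X dt + sigma X dB with X_0 = x_0, apply Itô to Y = log X: dY = (mu - sigma^2/2) dt + sigma dB, so Y_t = log(x_0) + (mu - sigma^2/2) t + sigma B_t and hence X_t = x_0 * exp((mu - sigma^2/2) t + sigma B_t).
With mu = -6/5, sigma = 2/5, x_0 = 5/3, this gives:
  X_t = 5/3 * exp((-32/25) * t + (2/5) * B_t).
Since sigma*B_t ~ Normal(0, sigma^2 t), E[exp(sigma*B_t)] = exp(sigma^2 t / 2); so E[X_t] = x_0 * exp((mu - sigma^2/2) t) * exp(sigma^2 t / 2) = x_0 * exp(mu t) = 5*exp(-6*t/5)/3.
Var(X_t) = E[X_t^2] - (E[X_t])^2 = x_0^2 * exp(2 mu t) * (exp(sigma^2 t) - 1) = (25*exp(4*t/25) - 25)*exp(-12*t/5)/9.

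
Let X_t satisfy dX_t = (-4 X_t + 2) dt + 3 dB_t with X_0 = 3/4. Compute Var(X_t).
Var(X_t) = 9/8 - 9*exp(-8*t)/8

The variance V(t) = Var(X_t) satisfies V'(t) = 2 a V(t) + c^2 with V(0) = 0 (drift coefficient is linear in X, diffusion is constant). With a = -4, c = 3, the solution is
  V(t) = (c^2 / (2 a)) * (exp(2 a t) - 1)
       = (3^2 / (2*(-4))) * (exp((-8) t) - 1)
       = 9/8 - 9*exp(-8*t)/8.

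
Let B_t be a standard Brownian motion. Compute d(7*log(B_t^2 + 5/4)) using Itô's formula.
d(7*log(B_t^2 + 5/4)) = (28*(5 - 4*B_t^2)/(4*B_t^2 + 5)^2) dt + (56*B_t/(4*B_t^2 + 5)) dB_t

Itô's formula for f(B_t) gives d f(B_t) = f'(B_t) dB_t + (1/2) f''(B_t) dt. Compute derivatives of f(x) = 7*log(x^2 + 5/4):
  f'(x)  = 56*x/(4*x^2 + 5)
  f''(x) = 56*(5 - 4*x^2)/(4*x^2 + 5)^2
Substitute x = B_t and multiply the f'' term by 1/2:
  drift     = (1/2) * (56*(5 - 4*x^2)/(4*x^2 + 5)^2) evaluated at B_t = 28*(5 - 4*B_t^2)/(4*B_t^2 + 5)^2
  diffusion = (56*x/(4*x^2 + 5)) evaluated at B_t = 56*B_t/(4*B_t^2 + 5)
Therefore d(7*log(B_t^2 + 5/4)) = (28*(5 - 4*B_t^2)/(4*B_t^2 + 5)^2) dt + (56*B_t/(4*B_t^2 + 5)) dB_t.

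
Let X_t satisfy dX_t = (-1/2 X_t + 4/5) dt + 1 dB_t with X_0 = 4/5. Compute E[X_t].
E[X_t] = 8/5 - 4*exp(-t/2)/5

Taking expectations and using E[dB_t] = 0, the mean m(t) = E[X_t] satisfies the ODE m'(t) = a m(t) + b with m(0) = x_0. With a = -1/2, b = 4/5, x_0 = 4/5, the solution is
  m(t) = x_0 * exp(a t) + (b/a) * (exp(a t) - 1)
       = (4/5) * exp((-1/2) t) + ((4/5)/(-1/2)) * (exp((-1/2) t) - 1)
       = 8/5 - 4*exp(-t/2)/5.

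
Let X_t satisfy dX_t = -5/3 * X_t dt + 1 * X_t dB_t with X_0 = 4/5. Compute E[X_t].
E[X_t] = 4*exp(-5*t/3)/5

For GBM dX = mu X dt + sigma X dB with X_0 = x_0, apply Itô to Y = log X: dY = (mu - sigma^2/2) dt + sigma dB, so Y_t = log(x_0) + (mu - sigma^2/2) t + sigma B_t and hence X_t = x_0 * exp((mu - sigma^2/2) t + sigma B_t).
With mu = -5/3, sigma = 1, x_0 = 4/5, this gives:
  X_t = 4/5 * exp((-13/6) * t + (1) * B_t).
Since sigma*B_t ~ Normal(0, sigma^2 t), E[exp(sigma*B_t)] = exp(sigma^2 t / 2); so E[X_t] = x_0 * exp((mu - sigma^2/2) t) * exp(sigma^2 t / 2) = x_0 * exp(mu t) = 4*exp(-5*t/3)/5.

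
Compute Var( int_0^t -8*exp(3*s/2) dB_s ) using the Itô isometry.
Var = 64*exp(3*t)/3 - 64/3

The Itô integral of a deterministic integrand f(s) has mean 0 because each increment f(s) * (B_{s+ds} - B_s) has mean 0. By the Itô isometry:
  Var( int_0^t f(s) dB_s ) = E[ (int_0^t f(s) dB_s)^2 ] = int_0^t f(s)^2 ds.
Here f(s) = -8*exp(3*s/2), so f(s)^2 = 64*exp(3*s). Integrate:
  int_0^t (64*exp(3*s)) ds = 64*exp(3*t)/3 - 64/3.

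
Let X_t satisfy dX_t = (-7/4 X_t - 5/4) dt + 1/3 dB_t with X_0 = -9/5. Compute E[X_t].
E[X_t] = -5/7 - 38*exp(-7*t/4)/35

Taking expectations and using E[dB_t] = 0, the mean m(t) = E[X_t] satisfies the ODE m'(t) = a m(t) + b with m(0) = x_0. With a = -7/4, b = -5/4, x_0 = -9/5, the solution is
  m(t) = x_0 * exp(a t) + (b/a) * (exp(a t) - 1)
       = (-9/5) * exp((-7/4) t) + ((-5/4)/(-7/4)) * (exp((-7/4) t) - 1)
       = -5/7 - 38*exp(-7*t/4)/35.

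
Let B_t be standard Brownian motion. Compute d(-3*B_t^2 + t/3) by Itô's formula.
d(-3*B_t^2 + t/3) = (-8/3) dt + (-6*B_t) dB_t

Itô's formula for f(t, x): d f(t, B_t) = (f_t + (1/2) f_xx) dt + f_x dB_t. Compute partials of f(t, x) = t/3 - 3*x^2:
  f_t(t,x)  = 1/3
  f_x(t,x)  = -6*x
  f_xx(t,x) = -6
Assemble drift = f_t + (1/2) f_xx = -8/3 and diffusion = f_x = -6*x. Substituting x = B_t:
  d(-3*B_t^2 + t/3) = (-8/3) dt + (-6*B_t) dB_t.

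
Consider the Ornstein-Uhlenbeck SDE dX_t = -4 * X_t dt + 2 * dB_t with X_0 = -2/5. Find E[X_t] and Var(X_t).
E[X_t] = -2*exp(-4*t)/5; Var(X_t) = 1/2 - exp(-8*t)/2

The OU SDE dX = -theta X dt + sigma dB admits the integrating factor exp(theta t): d(exp(theta t) X_t) = sigma exp(theta t) dB_t. Integrating from 0 to t:
  X_t = x_0 * exp(-theta t) + sigma * int_0^t exp(-theta (t-s)) dB_s.
The Itô integral has mean 0 and (by the Itô isometry) variance sigma^2 * int_0^t exp(-2 theta (t - s)) ds = sigma^2 * (1 - exp(-2 theta t)) / (2 theta).
With theta = 4, sigma = 2, x_0 = -2/5:
  E[X_t] = -2/5 * exp(-4 t) = -2*exp(-4*t)/5
  Var(X_t) = (2)^2 * (1 - exp(-2*4 t)) / (2 * 4) = 1/2 - exp(-8*t)/2.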